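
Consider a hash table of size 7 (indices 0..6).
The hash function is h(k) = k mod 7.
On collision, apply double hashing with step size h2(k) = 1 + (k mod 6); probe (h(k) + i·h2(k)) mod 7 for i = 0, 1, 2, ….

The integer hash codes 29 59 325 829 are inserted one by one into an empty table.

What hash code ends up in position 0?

829

Insert 29: h=1, slot 1 empty => index 1.
Insert 59: h=3, slot 3 empty => index 3.
Insert 325: h=3, h2=2, slot 3 occupied => index 5.
Insert 829: h=3, h2=2, slots 3,5 occupied => index 0.
Table: [829, 29, ∅, 59, ∅, 325, ∅]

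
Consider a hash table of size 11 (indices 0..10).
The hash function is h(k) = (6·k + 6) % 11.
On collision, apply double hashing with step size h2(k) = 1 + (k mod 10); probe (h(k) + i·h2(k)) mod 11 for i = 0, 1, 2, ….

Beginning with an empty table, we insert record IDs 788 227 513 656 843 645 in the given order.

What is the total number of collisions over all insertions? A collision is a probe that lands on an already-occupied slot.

7

788 hashes to 4; slot 4 is free → place at 4.
227 hashes to 4, h2=8; 4 taken → place at 1.
513 hashes to 4, h2=4; 4 taken → place at 8.
656 hashes to 4, h2=7; 4 taken → place at 0.
843 hashes to 4, h2=4; 4,8,1 taken → place at 5.
645 hashes to 4, h2=6; 4 taken → place at 10.
Table: [656, 227, —, —, 788, 843, —, —, 513, —, 645]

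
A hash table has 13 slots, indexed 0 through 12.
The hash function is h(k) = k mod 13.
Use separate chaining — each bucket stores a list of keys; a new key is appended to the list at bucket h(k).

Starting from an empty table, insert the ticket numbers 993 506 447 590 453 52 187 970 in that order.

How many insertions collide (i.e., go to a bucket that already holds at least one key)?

3

993 → bucket 5
506 → bucket 12
447 → bucket 5 (collision)
590 → bucket 5 (collision)
453 → bucket 11
52 → bucket 0
187 → bucket 5 (collision)
970 → bucket 8
Final buckets:
0: 52
1: .
2: .
3: .
4: .
5: 993 -> 447 -> 590 -> 187
6: .
7: .
8: 970
9: .
10: .
11: 453
12: 506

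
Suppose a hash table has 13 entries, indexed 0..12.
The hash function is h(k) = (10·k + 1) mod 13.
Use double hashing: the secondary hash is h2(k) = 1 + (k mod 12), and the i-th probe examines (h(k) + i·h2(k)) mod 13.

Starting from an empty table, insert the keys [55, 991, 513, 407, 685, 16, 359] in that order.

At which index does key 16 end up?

10

Insert 55: h=5, slot 5 empty -> index 5.
Insert 991: h=5, h2=8, slot 5 occupied -> index 0.
Insert 513: h=9, slot 9 empty -> index 9.
Insert 407: h=2, slot 2 empty -> index 2.
Insert 685: h=0, h2=2, slots 0,2 occupied -> index 4.
Insert 16: h=5, h2=5, slot 5 occupied -> index 10.
Insert 359: h=3, slot 3 empty -> index 3.
Table: [991, ., 407, 359, 685, 55, ., ., ., 513, 16, ., .]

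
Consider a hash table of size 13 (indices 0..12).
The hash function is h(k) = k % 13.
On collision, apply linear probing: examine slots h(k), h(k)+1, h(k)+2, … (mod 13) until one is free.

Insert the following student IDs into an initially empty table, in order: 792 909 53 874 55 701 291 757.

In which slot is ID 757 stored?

6

792: h=12 → slot 12
909: h=12, probe 12,0 → slot 0
53: h=1 → slot 1
874: h=3 → slot 3
55: h=3, probe 3,4 → slot 4
701: h=12, probe 12,0,1,2 → slot 2
291: h=5 → slot 5
757: h=3, probe 3,4,5,6 → slot 6
Table: [909, 53, 701, 874, 55, 291, 757, ∅, ∅, ∅, ∅, ∅, 792]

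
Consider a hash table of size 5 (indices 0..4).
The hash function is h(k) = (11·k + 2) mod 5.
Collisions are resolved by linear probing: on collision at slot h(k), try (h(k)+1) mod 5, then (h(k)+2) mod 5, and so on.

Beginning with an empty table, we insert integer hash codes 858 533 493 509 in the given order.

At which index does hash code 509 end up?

858 hashes to 0; slot 0 is free => place at 0.
533 hashes to 0; 0 taken => place at 1.
493 hashes to 0; 0,1 taken => place at 2.
509 hashes to 1; 1,2 taken => place at 3.
Table: [858, 533, 493, 509, —]

3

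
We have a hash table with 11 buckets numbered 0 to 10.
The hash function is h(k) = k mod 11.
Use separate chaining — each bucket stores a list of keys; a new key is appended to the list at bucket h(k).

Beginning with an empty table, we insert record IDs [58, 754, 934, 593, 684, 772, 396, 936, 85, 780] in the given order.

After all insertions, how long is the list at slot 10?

3

58 → bucket 3
754 → bucket 6
934 → bucket 10
593 → bucket 10 (collision)
684 → bucket 2
772 → bucket 2 (collision)
396 → bucket 0
936 → bucket 1
85 → bucket 8
780 → bucket 10 (collision)
Final buckets:
0: 396
1: 936
2: 684 -> 772
3: 58
4: .
5: .
6: 754
7: .
8: 85
9: .
10: 934 -> 593 -> 780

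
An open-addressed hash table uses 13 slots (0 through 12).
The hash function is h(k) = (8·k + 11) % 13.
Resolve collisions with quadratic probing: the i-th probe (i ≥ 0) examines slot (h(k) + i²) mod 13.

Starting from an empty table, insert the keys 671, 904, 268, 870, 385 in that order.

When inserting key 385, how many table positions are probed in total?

3

Insert 671: h=10, slot 10 empty → index 10.
Insert 904: h=2, slot 2 empty → index 2.
Insert 268: h=10, slot 10 occupied → index 11.
Insert 870: h=3, slot 3 empty → index 3.
Insert 385: h=10, slots 10,11 occupied → index 1.
Table: [., 385, 904, 870, ., ., ., ., ., ., 671, 268, .]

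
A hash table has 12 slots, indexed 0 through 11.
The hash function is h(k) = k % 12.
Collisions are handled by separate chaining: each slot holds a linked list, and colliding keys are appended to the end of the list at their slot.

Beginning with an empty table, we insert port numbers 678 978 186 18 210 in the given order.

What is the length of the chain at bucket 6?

678 → bucket 6
978 → bucket 6 (collision)
186 → bucket 6 (collision)
18 → bucket 6 (collision)
210 → bucket 6 (collision)
Final buckets:
0: —
1: —
2: —
3: —
4: —
5: —
6: 678 -> 978 -> 186 -> 18 -> 210
7: —
8: —
9: —
10: —
11: —

5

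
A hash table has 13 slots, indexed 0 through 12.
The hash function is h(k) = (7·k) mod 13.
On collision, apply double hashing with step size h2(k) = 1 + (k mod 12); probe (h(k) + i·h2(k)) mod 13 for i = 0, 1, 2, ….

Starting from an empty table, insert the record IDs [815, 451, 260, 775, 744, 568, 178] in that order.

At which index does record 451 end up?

815 hashes to 11; slot 11 is free => place at 11.
451 hashes to 11, h2=8; 11 taken => place at 6.
260 hashes to 0; slot 0 is free => place at 0.
775 hashes to 4; slot 4 is free => place at 4.
744 hashes to 8; slot 8 is free => place at 8.
568 hashes to 11, h2=5; 11 taken => place at 3.
178 hashes to 11, h2=11; 11 taken => place at 9.
Table: [260, ∅, ∅, 568, 775, ∅, 451, ∅, 744, 178, ∅, 815, ∅]

6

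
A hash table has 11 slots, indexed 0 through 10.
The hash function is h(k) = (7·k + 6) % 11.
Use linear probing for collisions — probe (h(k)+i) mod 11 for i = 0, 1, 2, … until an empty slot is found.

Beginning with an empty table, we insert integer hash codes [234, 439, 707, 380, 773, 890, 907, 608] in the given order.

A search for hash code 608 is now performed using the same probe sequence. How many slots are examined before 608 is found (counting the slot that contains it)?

Insert 234: h=5, slot 5 empty => index 5.
Insert 439: h=10, slot 10 empty => index 10.
Insert 707: h=5, slot 5 occupied => index 6.
Insert 380: h=4, slot 4 empty => index 4.
Insert 773: h=5, slots 5,6 occupied => index 7.
Insert 890: h=10, slot 10 occupied => index 0.
Insert 907: h=8, slot 8 empty => index 8.
Insert 608: h=5, slots 5,6,7,8 occupied => index 9.
Table: [890, —, —, —, 380, 234, 707, 773, 907, 608, 439]
Lookup 608: h=5, probe 5,6,7,8,9 → found at 9.

5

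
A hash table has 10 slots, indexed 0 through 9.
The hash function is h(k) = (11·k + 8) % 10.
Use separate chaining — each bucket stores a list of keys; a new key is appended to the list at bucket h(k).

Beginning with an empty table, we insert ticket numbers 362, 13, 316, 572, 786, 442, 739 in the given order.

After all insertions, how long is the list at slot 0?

3

Insert 362: h=0, bucket 0 empty -> new chain.
Insert 13: h=1, bucket 1 empty -> new chain.
Insert 316: h=4, bucket 4 empty -> new chain.
Insert 572: h=0, bucket 0 nonempty -> append to chain.
Insert 786: h=4, bucket 4 nonempty -> append to chain.
Insert 442: h=0, bucket 0 nonempty -> append to chain.
Insert 739: h=7, bucket 7 empty -> new chain.
Final buckets:
0: 362 -> 572 -> 442
1: 13
2: —
3: —
4: 316 -> 786
5: —
6: —
7: 739
8: —
9: —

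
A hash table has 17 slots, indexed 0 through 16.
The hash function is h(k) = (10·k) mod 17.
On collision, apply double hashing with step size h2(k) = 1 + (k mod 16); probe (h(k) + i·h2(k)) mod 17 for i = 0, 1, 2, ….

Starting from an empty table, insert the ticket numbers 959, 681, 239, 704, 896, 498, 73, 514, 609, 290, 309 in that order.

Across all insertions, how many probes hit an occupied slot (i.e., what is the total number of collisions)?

959: h=2 -> slot 2
681: h=10 -> slot 10
239: h=10, h2=16, probe 10,9 -> slot 9
704: h=2, h2=1, probe 2,3 -> slot 3
896: h=1 -> slot 1
498: h=16 -> slot 16
73: h=16, h2=10, probe 16,9,2,12 -> slot 12
514: h=6 -> slot 6
609: h=4 -> slot 4
290: h=10, h2=3, probe 10,13 -> slot 13
309: h=13, h2=6, probe 13,2,8 -> slot 8
Table: [—, 896, 959, 704, 609, —, 514, —, 309, 239, 681, —, 73, 290, —, —, 498]

8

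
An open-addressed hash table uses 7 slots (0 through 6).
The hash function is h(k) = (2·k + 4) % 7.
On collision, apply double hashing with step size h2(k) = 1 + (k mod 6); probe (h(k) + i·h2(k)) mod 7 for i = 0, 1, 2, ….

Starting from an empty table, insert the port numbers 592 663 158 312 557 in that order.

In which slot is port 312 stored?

6

592 hashes to 5; slot 5 is free => place at 5.
663 hashes to 0; slot 0 is free => place at 0.
158 hashes to 5, h2=3; 5 taken => place at 1.
312 hashes to 5, h2=1; 5 taken => place at 6.
557 hashes to 5, h2=6; 5 taken => place at 4.
Table: [663, 158, ∅, ∅, 557, 592, 312]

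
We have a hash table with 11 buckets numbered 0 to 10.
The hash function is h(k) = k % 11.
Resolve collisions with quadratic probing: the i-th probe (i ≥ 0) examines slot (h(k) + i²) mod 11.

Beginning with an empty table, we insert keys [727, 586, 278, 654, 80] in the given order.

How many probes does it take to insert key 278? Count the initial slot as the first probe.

2

727 hashes to 1; slot 1 is free → place at 1.
586 hashes to 3; slot 3 is free → place at 3.
278 hashes to 3; 3 taken → place at 4.
654 hashes to 5; slot 5 is free → place at 5.
80 hashes to 3; 3,4 taken → place at 7.
Table: [_, 727, _, 586, 278, 654, _, 80, _, _, _]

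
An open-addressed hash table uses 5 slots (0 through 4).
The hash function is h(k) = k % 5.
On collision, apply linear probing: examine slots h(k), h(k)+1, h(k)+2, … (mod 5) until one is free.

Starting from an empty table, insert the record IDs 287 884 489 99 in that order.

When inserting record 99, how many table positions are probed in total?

3

287: h=2 => slot 2
884: h=4 => slot 4
489: h=4, probe 4,0 => slot 0
99: h=4, probe 4,0,1 => slot 1
Table: [489, 99, 287, -, 884]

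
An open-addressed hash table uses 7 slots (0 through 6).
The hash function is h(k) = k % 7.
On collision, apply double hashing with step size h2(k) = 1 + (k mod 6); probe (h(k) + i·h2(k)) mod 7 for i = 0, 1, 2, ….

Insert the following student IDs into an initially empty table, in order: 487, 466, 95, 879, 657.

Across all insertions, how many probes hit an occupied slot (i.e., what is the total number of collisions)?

3

487: h=4 -> slot 4
466: h=4, h2=5, probe 4,2 -> slot 2
95: h=4, h2=6, probe 4,3 -> slot 3
879: h=4, h2=4, probe 4,1 -> slot 1
657: h=6 -> slot 6
Table: [—, 879, 466, 95, 487, —, 657]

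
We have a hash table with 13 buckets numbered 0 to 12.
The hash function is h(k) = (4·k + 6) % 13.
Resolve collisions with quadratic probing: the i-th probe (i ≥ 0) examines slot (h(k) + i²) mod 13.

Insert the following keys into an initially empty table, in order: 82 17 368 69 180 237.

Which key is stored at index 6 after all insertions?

237

82: h=9 -> slot 9
17: h=9, probe 9,10 -> slot 10
368: h=9, probe 9,10,0 -> slot 0
69: h=9, probe 9,10,0,5 -> slot 5
180: h=11 -> slot 11
237: h=5, probe 5,6 -> slot 6
Table: [368, ., ., ., ., 69, 237, ., ., 82, 17, 180, .]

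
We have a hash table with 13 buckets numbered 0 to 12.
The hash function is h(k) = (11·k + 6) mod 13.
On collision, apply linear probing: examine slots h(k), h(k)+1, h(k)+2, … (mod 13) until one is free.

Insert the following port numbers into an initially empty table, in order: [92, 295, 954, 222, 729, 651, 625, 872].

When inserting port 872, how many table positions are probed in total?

7

92: h=4 => slot 4
295: h=1 => slot 1
954: h=9 => slot 9
222: h=4, probe 4,5 => slot 5
729: h=4, probe 4,5,6 => slot 6
651: h=4, probe 4,5,6,7 => slot 7
625: h=4, probe 4,5,6,7,8 => slot 8
872: h=4, probe 4,5,6,7,8,9,10 => slot 10
Table: [., 295, ., ., 92, 222, 729, 651, 625, 954, 872, ., .]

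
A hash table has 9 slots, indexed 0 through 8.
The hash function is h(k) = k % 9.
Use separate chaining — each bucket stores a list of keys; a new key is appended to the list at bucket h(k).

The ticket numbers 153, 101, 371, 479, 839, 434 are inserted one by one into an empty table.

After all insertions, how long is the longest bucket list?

5

Insert 153: h=0, bucket 0 empty -> new chain.
Insert 101: h=2, bucket 2 empty -> new chain.
Insert 371: h=2, bucket 2 nonempty -> append to chain.
Insert 479: h=2, bucket 2 nonempty -> append to chain.
Insert 839: h=2, bucket 2 nonempty -> append to chain.
Insert 434: h=2, bucket 2 nonempty -> append to chain.
Final buckets:
0: 153
1: .
2: 101 -> 371 -> 479 -> 839 -> 434
3: .
4: .
5: .
6: .
7: .
8: .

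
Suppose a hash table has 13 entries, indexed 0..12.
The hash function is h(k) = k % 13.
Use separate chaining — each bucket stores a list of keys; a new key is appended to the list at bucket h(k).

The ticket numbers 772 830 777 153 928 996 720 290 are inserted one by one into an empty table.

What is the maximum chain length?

Insert 772: h=5, bucket 5 empty -> new chain.
Insert 830: h=11, bucket 11 empty -> new chain.
Insert 777: h=10, bucket 10 empty -> new chain.
Insert 153: h=10, bucket 10 nonempty -> append to chain.
Insert 928: h=5, bucket 5 nonempty -> append to chain.
Insert 996: h=8, bucket 8 empty -> new chain.
Insert 720: h=5, bucket 5 nonempty -> append to chain.
Insert 290: h=4, bucket 4 empty -> new chain.
Final buckets:
0: -
1: -
2: -
3: -
4: 290
5: 772 -> 928 -> 720
6: -
7: -
8: 996
9: -
10: 777 -> 153
11: 830
12: -

3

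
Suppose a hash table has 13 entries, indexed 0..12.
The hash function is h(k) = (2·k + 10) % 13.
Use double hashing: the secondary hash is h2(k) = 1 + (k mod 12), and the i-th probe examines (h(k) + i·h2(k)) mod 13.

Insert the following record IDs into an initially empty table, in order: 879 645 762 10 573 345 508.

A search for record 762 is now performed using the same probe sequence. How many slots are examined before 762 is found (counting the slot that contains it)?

Insert 879: h=0, slot 0 empty -> index 0.
Insert 645: h=0, h2=10, slot 0 occupied -> index 10.
Insert 762: h=0, h2=7, slot 0 occupied -> index 7.
Insert 10: h=4, slot 4 empty -> index 4.
Insert 573: h=12, slot 12 empty -> index 12.
Insert 345: h=11, slot 11 empty -> index 11.
Insert 508: h=12, h2=5, slots 12,4 occupied -> index 9.
Table: [879, -, -, -, 10, -, -, 762, -, 508, 645, 345, 573]
Lookup 762: h=0, h2=7, probe 0,7 → found at 7.

2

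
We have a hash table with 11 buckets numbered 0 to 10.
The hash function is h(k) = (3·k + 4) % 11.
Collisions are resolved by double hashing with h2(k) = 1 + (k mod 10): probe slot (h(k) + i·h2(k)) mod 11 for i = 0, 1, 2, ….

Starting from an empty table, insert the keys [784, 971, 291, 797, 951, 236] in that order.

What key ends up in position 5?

784: h=2 → slot 2
971: h=2, h2=2, probe 2,4 → slot 4
291: h=8 → slot 8
797: h=8, h2=8, probe 8,5 → slot 5
951: h=8, h2=2, probe 8,10 → slot 10
236: h=8, h2=7, probe 8,4,0 → slot 0
Table: [236, ., 784, ., 971, 797, ., ., 291, ., 951]

797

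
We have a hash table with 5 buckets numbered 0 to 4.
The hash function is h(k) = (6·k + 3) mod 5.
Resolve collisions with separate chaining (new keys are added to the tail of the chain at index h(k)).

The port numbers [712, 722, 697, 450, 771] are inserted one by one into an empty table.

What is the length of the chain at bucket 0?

712 -> bucket 0
722 -> bucket 0 (collision)
697 -> bucket 0 (collision)
450 -> bucket 3
771 -> bucket 4
Final buckets:
0: 712 -> 722 -> 697
1: ∅
2: ∅
3: 450
4: 771

3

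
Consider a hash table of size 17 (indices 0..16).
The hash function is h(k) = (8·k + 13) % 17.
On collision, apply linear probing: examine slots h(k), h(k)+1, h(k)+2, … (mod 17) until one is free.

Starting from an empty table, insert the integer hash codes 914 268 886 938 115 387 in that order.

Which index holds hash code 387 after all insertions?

Insert 914: h=15, slot 15 empty => index 15.
Insert 268: h=15, slot 15 occupied => index 16.
Insert 886: h=12, slot 12 empty => index 12.
Insert 938: h=3, slot 3 empty => index 3.
Insert 115: h=15, slots 15,16 occupied => index 0.
Insert 387: h=15, slots 15,16,0 occupied => index 1.
Table: [115, 387, ∅, 938, ∅, ∅, ∅, ∅, ∅, ∅, ∅, ∅, 886, ∅, ∅, 914, 268]

1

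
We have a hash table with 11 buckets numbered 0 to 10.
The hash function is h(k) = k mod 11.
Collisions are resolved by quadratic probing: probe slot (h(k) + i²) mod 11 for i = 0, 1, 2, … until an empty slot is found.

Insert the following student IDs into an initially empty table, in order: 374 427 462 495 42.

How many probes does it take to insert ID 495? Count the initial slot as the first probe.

Insert 374: h=0, slot 0 empty => index 0.
Insert 427: h=9, slot 9 empty => index 9.
Insert 462: h=0, slot 0 occupied => index 1.
Insert 495: h=0, slots 0,1 occupied => index 4.
Insert 42: h=9, slot 9 occupied => index 10.
Table: [374, 462, ∅, ∅, 495, ∅, ∅, ∅, ∅, 427, 42]

3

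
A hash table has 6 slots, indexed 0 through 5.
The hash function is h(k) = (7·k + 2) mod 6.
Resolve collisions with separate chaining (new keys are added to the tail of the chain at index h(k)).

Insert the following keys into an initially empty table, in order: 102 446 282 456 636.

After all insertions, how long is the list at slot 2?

4

102 → bucket 2
446 → bucket 4
282 → bucket 2 (collision)
456 → bucket 2 (collision)
636 → bucket 2 (collision)
Final buckets:
0: -
1: -
2: 102 -> 282 -> 456 -> 636
3: -
4: 446
5: -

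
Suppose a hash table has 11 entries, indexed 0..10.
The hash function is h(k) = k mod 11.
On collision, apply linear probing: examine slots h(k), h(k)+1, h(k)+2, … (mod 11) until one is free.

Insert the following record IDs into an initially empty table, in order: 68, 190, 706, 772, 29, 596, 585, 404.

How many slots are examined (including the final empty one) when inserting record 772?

4

Insert 68: h=2, slot 2 empty -> index 2.
Insert 190: h=3, slot 3 empty -> index 3.
Insert 706: h=2, slots 2,3 occupied -> index 4.
Insert 772: h=2, slots 2,3,4 occupied -> index 5.
Insert 29: h=7, slot 7 empty -> index 7.
Insert 596: h=2, slots 2,3,4,5 occupied -> index 6.
Insert 585: h=2, slots 2,3,4,5,6,7 occupied -> index 8.
Insert 404: h=8, slot 8 occupied -> index 9.
Table: [-, -, 68, 190, 706, 772, 596, 29, 585, 404, -]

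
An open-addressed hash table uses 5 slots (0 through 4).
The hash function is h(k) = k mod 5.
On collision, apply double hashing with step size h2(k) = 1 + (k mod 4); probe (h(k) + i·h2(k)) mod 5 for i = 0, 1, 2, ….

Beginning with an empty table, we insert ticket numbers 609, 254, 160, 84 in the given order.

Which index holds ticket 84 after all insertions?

609 hashes to 4; slot 4 is free => place at 4.
254 hashes to 4, h2=3; 4 taken => place at 2.
160 hashes to 0; slot 0 is free => place at 0.
84 hashes to 4, h2=1; 4,0 taken => place at 1.
Table: [160, 84, 254, _, 609]

1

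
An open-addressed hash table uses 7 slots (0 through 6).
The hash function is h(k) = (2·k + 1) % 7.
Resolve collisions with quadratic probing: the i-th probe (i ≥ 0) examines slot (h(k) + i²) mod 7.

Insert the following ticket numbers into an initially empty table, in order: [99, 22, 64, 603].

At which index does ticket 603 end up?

99 hashes to 3; slot 3 is free → place at 3.
22 hashes to 3; 3 taken → place at 4.
64 hashes to 3; 3,4 taken → place at 0.
603 hashes to 3; 3,4,0 taken → place at 5.
Table: [64, -, -, 99, 22, 603, -]

5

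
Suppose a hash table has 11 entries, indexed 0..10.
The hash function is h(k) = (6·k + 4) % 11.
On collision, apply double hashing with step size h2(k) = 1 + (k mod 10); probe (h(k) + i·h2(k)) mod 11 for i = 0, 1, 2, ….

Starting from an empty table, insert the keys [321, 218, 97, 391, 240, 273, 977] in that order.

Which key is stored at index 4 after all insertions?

321 hashes to 5; slot 5 is free → place at 5.
218 hashes to 3; slot 3 is free → place at 3.
97 hashes to 3, h2=8; 3 taken → place at 0.
391 hashes to 7; slot 7 is free → place at 7.
240 hashes to 3, h2=1; 3 taken → place at 4.
273 hashes to 3, h2=4; 3,7,0,4 taken → place at 8.
977 hashes to 3, h2=8; 3,0,8,5 taken → place at 2.
Table: [97, _, 977, 218, 240, 321, _, 391, 273, _, _]

240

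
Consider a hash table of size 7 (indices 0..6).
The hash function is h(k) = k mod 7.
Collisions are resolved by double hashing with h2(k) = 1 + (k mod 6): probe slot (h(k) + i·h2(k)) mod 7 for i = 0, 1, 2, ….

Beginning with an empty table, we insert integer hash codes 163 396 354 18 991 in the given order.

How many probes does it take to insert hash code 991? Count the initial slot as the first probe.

3

163: h=2 => slot 2
396: h=4 => slot 4
354: h=4, h2=1, probe 4,5 => slot 5
18: h=4, h2=1, probe 4,5,6 => slot 6
991: h=4, h2=2, probe 4,6,1 => slot 1
Table: [-, 991, 163, -, 396, 354, 18]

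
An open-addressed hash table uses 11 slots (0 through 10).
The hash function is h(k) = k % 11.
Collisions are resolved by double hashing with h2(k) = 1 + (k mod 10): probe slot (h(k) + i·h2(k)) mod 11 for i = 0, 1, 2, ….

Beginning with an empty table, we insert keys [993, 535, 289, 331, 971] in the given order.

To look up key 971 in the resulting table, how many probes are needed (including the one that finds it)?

2

993 hashes to 3; slot 3 is free -> place at 3.
535 hashes to 7; slot 7 is free -> place at 7.
289 hashes to 3, h2=10; 3 taken -> place at 2.
331 hashes to 1; slot 1 is free -> place at 1.
971 hashes to 3, h2=2; 3 taken -> place at 5.
Table: [_, 331, 289, 993, _, 971, _, 535, _, _, _]
Lookup 971: h=3, h2=2, probe 3,5 → found at 5.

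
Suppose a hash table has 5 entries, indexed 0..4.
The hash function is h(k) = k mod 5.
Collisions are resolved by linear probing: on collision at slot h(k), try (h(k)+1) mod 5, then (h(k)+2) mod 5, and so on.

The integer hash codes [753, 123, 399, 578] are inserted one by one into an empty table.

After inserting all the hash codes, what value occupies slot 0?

399

753 hashes to 3; slot 3 is free -> place at 3.
123 hashes to 3; 3 taken -> place at 4.
399 hashes to 4; 4 taken -> place at 0.
578 hashes to 3; 3,4,0 taken -> place at 1.
Table: [399, 578, -, 753, 123]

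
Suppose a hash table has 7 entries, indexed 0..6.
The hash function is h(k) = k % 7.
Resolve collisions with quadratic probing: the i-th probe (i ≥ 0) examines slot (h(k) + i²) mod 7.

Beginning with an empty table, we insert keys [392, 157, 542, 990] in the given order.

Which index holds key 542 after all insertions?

392 hashes to 0; slot 0 is free -> place at 0.
157 hashes to 3; slot 3 is free -> place at 3.
542 hashes to 3; 3 taken -> place at 4.
990 hashes to 3; 3,4,0 taken -> place at 5.
Table: [392, _, _, 157, 542, 990, _]

4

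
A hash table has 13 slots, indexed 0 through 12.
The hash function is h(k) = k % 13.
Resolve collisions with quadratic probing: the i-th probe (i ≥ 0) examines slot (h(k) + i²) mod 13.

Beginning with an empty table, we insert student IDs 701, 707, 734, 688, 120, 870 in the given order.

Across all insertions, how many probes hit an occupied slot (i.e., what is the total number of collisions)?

701 hashes to 12; slot 12 is free → place at 12.
707 hashes to 5; slot 5 is free → place at 5.
734 hashes to 6; slot 6 is free → place at 6.
688 hashes to 12; 12 taken → place at 0.
120 hashes to 3; slot 3 is free → place at 3.
870 hashes to 12; 12,0,3 taken → place at 8.
Table: [688, ∅, ∅, 120, ∅, 707, 734, ∅, 870, ∅, ∅, ∅, 701]

4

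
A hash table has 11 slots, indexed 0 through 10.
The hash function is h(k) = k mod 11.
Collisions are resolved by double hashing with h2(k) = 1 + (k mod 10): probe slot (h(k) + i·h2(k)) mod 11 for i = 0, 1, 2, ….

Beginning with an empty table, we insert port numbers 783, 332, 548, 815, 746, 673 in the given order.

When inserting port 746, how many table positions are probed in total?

4

Insert 783: h=2, slot 2 empty → index 2.
Insert 332: h=2, h2=3, slot 2 occupied → index 5.
Insert 548: h=9, slot 9 empty → index 9.
Insert 815: h=1, slot 1 empty → index 1.
Insert 746: h=9, h2=7, slots 9,5,1 occupied → index 8.
Insert 673: h=2, h2=4, slot 2 occupied → index 6.
Table: [., 815, 783, ., ., 332, 673, ., 746, 548, .]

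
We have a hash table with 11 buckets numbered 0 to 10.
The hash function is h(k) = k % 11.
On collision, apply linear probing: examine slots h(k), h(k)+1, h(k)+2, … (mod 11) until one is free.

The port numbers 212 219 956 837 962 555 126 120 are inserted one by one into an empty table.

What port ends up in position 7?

126

212 hashes to 3; slot 3 is free → place at 3.
219 hashes to 10; slot 10 is free → place at 10.
956 hashes to 10; 10 taken → place at 0.
837 hashes to 1; slot 1 is free → place at 1.
962 hashes to 5; slot 5 is free → place at 5.
555 hashes to 5; 5 taken → place at 6.
126 hashes to 5; 5,6 taken → place at 7.
120 hashes to 10; 10,0,1 taken → place at 2.
Table: [956, 837, 120, 212, ∅, 962, 555, 126, ∅, ∅, 219]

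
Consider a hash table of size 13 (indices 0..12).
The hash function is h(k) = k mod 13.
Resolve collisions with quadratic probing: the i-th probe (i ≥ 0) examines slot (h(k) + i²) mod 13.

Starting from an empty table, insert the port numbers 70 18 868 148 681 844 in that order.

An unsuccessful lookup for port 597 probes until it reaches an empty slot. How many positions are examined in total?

2

70: h=5 => slot 5
18: h=5, probe 5,6 => slot 6
868: h=10 => slot 10
148: h=5, probe 5,6,9 => slot 9
681: h=5, probe 5,6,9,1 => slot 1
844: h=12 => slot 12
Table: [., 681, ., ., ., 70, 18, ., ., 148, 868, ., 844]
Lookup 597: h=12, probe 12,0 → slot 0 empty, not found.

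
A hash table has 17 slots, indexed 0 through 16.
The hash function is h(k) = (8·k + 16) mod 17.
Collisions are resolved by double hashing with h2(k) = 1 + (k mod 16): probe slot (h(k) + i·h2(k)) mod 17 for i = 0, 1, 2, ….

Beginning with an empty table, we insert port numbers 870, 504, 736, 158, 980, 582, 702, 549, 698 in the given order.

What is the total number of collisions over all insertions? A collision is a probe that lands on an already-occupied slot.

7

870: h=6 -> slot 6
504: h=2 -> slot 2
736: h=5 -> slot 5
158: h=5, h2=15, probe 5,3 -> slot 3
980: h=2, h2=5, probe 2,7 -> slot 7
582: h=14 -> slot 14
702: h=5, h2=15, probe 5,3,1 -> slot 1
549: h=5, h2=6, probe 5,11 -> slot 11
698: h=7, h2=11, probe 7,1,12 -> slot 12
Table: [_, 702, 504, 158, _, 736, 870, 980, _, _, _, 549, 698, _, 582, _, _]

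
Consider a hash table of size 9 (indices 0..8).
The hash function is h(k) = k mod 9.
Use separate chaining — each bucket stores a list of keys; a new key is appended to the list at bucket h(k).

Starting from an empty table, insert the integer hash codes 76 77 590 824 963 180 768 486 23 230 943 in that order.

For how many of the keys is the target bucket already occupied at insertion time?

6

76 -> bucket 4
77 -> bucket 5
590 -> bucket 5 (collision)
824 -> bucket 5 (collision)
963 -> bucket 0
180 -> bucket 0 (collision)
768 -> bucket 3
486 -> bucket 0 (collision)
23 -> bucket 5 (collision)
230 -> bucket 5 (collision)
943 -> bucket 7
Final buckets:
0: 963 -> 180 -> 486
1: .
2: .
3: 768
4: 76
5: 77 -> 590 -> 824 -> 23 -> 230
6: .
7: 943
8: .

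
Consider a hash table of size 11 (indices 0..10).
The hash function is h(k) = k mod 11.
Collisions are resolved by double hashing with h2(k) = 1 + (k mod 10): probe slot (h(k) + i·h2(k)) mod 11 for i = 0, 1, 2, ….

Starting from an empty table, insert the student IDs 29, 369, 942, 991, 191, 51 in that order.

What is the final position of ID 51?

Insert 29: h=7, slot 7 empty => index 7.
Insert 369: h=6, slot 6 empty => index 6.
Insert 942: h=7, h2=3, slot 7 occupied => index 10.
Insert 991: h=1, slot 1 empty => index 1.
Insert 191: h=4, slot 4 empty => index 4.
Insert 51: h=7, h2=2, slot 7 occupied => index 9.
Table: [-, 991, -, -, 191, -, 369, 29, -, 51, 942]

9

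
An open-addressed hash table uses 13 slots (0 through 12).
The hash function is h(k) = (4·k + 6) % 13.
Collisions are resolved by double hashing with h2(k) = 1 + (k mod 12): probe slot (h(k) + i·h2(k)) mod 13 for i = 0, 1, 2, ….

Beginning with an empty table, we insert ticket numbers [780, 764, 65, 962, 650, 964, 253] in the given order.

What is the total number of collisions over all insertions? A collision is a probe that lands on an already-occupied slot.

5

780: h=6 → slot 6
764: h=7 → slot 7
65: h=6, h2=6, probe 6,12 → slot 12
962: h=6, h2=3, probe 6,9 → slot 9
650: h=6, h2=3, probe 6,9,12,2 → slot 2
964: h=1 → slot 1
253: h=4 → slot 4
Table: [., 964, 650, ., 253, ., 780, 764, ., 962, ., ., 65]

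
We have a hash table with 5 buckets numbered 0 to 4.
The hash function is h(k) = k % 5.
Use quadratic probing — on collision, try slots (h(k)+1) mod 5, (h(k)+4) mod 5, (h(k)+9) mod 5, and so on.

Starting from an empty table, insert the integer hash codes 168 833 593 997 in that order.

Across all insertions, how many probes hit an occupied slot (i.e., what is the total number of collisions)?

Insert 168: h=3, slot 3 empty -> index 3.
Insert 833: h=3, slot 3 occupied -> index 4.
Insert 593: h=3, slots 3,4 occupied -> index 2.
Insert 997: h=2, slots 2,3 occupied -> index 1.
Table: [., 997, 593, 168, 833]

5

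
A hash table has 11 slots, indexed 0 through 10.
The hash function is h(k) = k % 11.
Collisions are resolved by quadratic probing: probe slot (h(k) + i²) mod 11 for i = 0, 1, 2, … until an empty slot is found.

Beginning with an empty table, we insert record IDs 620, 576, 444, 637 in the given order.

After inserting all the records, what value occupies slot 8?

444

620: h=4 => slot 4
576: h=4, probe 4,5 => slot 5
444: h=4, probe 4,5,8 => slot 8
637: h=10 => slot 10
Table: [_, _, _, _, 620, 576, _, _, 444, _, 637]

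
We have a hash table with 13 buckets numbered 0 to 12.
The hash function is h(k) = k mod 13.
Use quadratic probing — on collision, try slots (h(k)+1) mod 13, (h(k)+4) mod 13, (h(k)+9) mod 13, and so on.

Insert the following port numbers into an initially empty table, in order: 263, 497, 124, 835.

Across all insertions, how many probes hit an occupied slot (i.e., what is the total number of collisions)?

4

263: h=3 -> slot 3
497: h=3, probe 3,4 -> slot 4
124: h=7 -> slot 7
835: h=3, probe 3,4,7,12 -> slot 12
Table: [-, -, -, 263, 497, -, -, 124, -, -, -, -, 835]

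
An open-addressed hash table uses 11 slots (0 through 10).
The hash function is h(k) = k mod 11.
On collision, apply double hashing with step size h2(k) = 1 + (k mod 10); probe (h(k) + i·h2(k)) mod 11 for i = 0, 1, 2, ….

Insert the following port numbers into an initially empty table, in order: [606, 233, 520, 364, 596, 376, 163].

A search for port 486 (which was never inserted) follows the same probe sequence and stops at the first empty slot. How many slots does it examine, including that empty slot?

5

606: h=1 -> slot 1
233: h=2 -> slot 2
520: h=3 -> slot 3
364: h=1, h2=5, probe 1,6 -> slot 6
596: h=2, h2=7, probe 2,9 -> slot 9
376: h=2, h2=7, probe 2,9,5 -> slot 5
163: h=9, h2=4, probe 9,2,6,10 -> slot 10
Table: [-, 606, 233, 520, -, 376, 364, -, -, 596, 163]
Lookup 486: h=2, h2=7, probe 2,9,5,1,8 → slot 8 empty, not found.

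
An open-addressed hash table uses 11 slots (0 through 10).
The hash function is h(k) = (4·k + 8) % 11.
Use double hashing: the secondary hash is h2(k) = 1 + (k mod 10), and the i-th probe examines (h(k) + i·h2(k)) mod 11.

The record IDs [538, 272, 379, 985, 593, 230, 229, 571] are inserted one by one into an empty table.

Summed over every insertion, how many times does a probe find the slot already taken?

Insert 538: h=4, slot 4 empty => index 4.
Insert 272: h=7, slot 7 empty => index 7.
Insert 379: h=6, slot 6 empty => index 6.
Insert 985: h=10, slot 10 empty => index 10.
Insert 593: h=4, h2=4, slot 4 occupied => index 8.
Insert 230: h=4, h2=1, slot 4 occupied => index 5.
Insert 229: h=0, slot 0 empty => index 0.
Insert 571: h=4, h2=2, slots 4,6,8,10 occupied => index 1.
Table: [229, 571, _, _, 538, 230, 379, 272, 593, _, 985]

6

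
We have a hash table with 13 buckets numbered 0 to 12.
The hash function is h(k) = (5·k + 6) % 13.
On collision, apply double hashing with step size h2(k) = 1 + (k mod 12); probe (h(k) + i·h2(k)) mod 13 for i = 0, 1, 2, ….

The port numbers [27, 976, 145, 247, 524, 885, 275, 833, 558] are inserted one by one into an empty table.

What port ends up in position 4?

833

27 hashes to 11; slot 11 is free → place at 11.
976 hashes to 11, h2=5; 11 taken → place at 3.
145 hashes to 3, h2=2; 3 taken → place at 5.
247 hashes to 6; slot 6 is free → place at 6.
524 hashes to 0; slot 0 is free → place at 0.
885 hashes to 11, h2=10; 11 taken → place at 8.
275 hashes to 3, h2=12; 3 taken → place at 2.
833 hashes to 11, h2=6; 11 taken → place at 4.
558 hashes to 1; slot 1 is free → place at 1.
Table: [524, 558, 275, 976, 833, 145, 247, -, 885, -, -, 27, -]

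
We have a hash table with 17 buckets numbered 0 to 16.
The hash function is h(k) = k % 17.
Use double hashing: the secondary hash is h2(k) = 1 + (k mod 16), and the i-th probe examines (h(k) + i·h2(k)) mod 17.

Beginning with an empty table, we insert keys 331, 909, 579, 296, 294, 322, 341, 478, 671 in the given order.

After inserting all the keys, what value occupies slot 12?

Insert 331: h=8, slot 8 empty → index 8.
Insert 909: h=8, h2=14, slot 8 occupied → index 5.
Insert 579: h=1, slot 1 empty → index 1.
Insert 296: h=7, slot 7 empty → index 7.
Insert 294: h=5, h2=7, slot 5 occupied → index 12.
Insert 322: h=16, slot 16 empty → index 16.
Insert 341: h=1, h2=6, slots 1,7 occupied → index 13.
Insert 478: h=2, slot 2 empty → index 2.
Insert 671: h=8, h2=16, slots 8,7 occupied → index 6.
Table: [-, 579, 478, -, -, 909, 671, 296, 331, -, -, -, 294, 341, -, -, 322]

294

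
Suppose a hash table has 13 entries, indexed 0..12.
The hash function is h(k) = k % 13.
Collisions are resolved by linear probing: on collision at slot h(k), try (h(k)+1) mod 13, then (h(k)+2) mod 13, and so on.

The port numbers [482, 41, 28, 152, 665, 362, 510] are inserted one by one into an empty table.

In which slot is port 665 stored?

4

Insert 482: h=1, slot 1 empty => index 1.
Insert 41: h=2, slot 2 empty => index 2.
Insert 28: h=2, slot 2 occupied => index 3.
Insert 152: h=9, slot 9 empty => index 9.
Insert 665: h=2, slots 2,3 occupied => index 4.
Insert 362: h=11, slot 11 empty => index 11.
Insert 510: h=3, slots 3,4 occupied => index 5.
Table: [∅, 482, 41, 28, 665, 510, ∅, ∅, ∅, 152, ∅, 362, ∅]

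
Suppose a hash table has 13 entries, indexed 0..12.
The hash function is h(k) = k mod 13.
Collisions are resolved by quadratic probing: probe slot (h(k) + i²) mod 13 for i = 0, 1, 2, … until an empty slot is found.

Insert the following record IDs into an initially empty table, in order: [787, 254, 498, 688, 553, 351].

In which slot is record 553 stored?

Insert 787: h=7, slot 7 empty → index 7.
Insert 254: h=7, slot 7 occupied → index 8.
Insert 498: h=4, slot 4 empty → index 4.
Insert 688: h=12, slot 12 empty → index 12.
Insert 553: h=7, slots 7,8 occupied → index 11.
Insert 351: h=0, slot 0 empty → index 0.
Table: [351, -, -, -, 498, -, -, 787, 254, -, -, 553, 688]

11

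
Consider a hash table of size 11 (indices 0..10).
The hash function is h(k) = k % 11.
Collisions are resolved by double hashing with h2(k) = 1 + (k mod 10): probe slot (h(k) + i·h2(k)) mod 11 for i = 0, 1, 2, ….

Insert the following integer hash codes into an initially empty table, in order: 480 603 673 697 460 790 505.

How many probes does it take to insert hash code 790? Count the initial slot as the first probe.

480: h=7 => slot 7
603: h=9 => slot 9
673: h=2 => slot 2
697: h=4 => slot 4
460: h=9, h2=1, probe 9,10 => slot 10
790: h=9, h2=1, probe 9,10,0 => slot 0
505: h=10, h2=6, probe 10,5 => slot 5
Table: [790, _, 673, _, 697, 505, _, 480, _, 603, 460]

3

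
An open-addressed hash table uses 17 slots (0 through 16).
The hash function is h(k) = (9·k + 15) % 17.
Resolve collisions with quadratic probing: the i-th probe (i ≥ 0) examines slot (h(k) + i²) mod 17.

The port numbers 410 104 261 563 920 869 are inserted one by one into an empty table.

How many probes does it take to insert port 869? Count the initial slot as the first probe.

5

410 hashes to 16; slot 16 is free → place at 16.
104 hashes to 16; 16 taken → place at 0.
261 hashes to 1; slot 1 is free → place at 1.
563 hashes to 16; 16,0 taken → place at 3.
920 hashes to 16; 16,0,3 taken → place at 8.
869 hashes to 16; 16,0,3,8 taken → place at 15.
Table: [104, 261, ., 563, ., ., ., ., 920, ., ., ., ., ., ., 869, 410]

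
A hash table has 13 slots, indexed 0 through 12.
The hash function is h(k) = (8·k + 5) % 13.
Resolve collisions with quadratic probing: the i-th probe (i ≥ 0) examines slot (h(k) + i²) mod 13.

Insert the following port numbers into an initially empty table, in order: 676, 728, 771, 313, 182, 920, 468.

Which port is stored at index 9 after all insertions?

182

676: h=5 => slot 5
728: h=5, probe 5,6 => slot 6
771: h=11 => slot 11
313: h=0 => slot 0
182: h=5, probe 5,6,9 => slot 9
920: h=7 => slot 7
468: h=5, probe 5,6,9,1 => slot 1
Table: [313, 468, —, —, —, 676, 728, 920, —, 182, —, 771, —]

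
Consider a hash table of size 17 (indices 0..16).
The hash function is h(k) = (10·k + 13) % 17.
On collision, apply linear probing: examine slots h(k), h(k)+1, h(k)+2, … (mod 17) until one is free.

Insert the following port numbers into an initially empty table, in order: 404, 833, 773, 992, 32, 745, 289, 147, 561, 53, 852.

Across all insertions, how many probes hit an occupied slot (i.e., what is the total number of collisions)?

5

404: h=7 -> slot 7
833: h=13 -> slot 13
773: h=8 -> slot 8
992: h=5 -> slot 5
32: h=10 -> slot 10
745: h=0 -> slot 0
289: h=13, probe 13,14 -> slot 14
147: h=4 -> slot 4
561: h=13, probe 13,14,15 -> slot 15
53: h=16 -> slot 16
852: h=16, probe 16,0,1 -> slot 1
Table: [745, 852, _, _, 147, 992, _, 404, 773, _, 32, _, _, 833, 289, 561, 53]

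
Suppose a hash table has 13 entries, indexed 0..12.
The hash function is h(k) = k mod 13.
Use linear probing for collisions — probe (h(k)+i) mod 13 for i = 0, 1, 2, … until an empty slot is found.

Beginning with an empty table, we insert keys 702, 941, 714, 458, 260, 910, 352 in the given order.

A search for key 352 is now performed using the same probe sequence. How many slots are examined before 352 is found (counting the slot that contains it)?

702: h=0 → slot 0
941: h=5 → slot 5
714: h=12 → slot 12
458: h=3 → slot 3
260: h=0, probe 0,1 → slot 1
910: h=0, probe 0,1,2 → slot 2
352: h=1, probe 1,2,3,4 → slot 4
Table: [702, 260, 910, 458, 352, 941, ∅, ∅, ∅, ∅, ∅, ∅, 714]
Lookup 352: h=1, probe 1,2,3,4 → found at 4.

4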